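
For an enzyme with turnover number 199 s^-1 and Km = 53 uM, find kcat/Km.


Catalytic efficiency = kcat / Km
= 199 / 53
= 3.7547 uM^-1*s^-1

3.7547 uM^-1*s^-1


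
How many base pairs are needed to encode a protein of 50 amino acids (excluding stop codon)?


Each amino acid = 1 codon = 3 bp
bp = 50 * 3 = 150 bp

150 bp


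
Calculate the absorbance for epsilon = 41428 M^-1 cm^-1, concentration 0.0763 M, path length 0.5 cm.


A = epsilon * c * l
A = 41428 * 0.0763 * 0.5
A = 1580.4782

1580.4782


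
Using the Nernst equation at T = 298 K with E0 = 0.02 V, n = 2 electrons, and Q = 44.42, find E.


E = E0 - (RT/nF) * ln(Q)
E = 0.02 - (8.314 * 298 / (2 * 96485)) * ln(44.42)
E = -0.0287 V

-0.0287 V


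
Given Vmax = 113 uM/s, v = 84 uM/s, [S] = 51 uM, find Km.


Km = [S] * (Vmax - v) / v
Km = 51 * (113 - 84) / 84
Km = 17.6071 uM

17.6071 uM


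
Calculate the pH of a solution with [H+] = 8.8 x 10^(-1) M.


pH = -log10([H+])
pH = -log10(8.8 x 10^(-1))
pH = 0.0555

0.0555


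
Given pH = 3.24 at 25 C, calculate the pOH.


pOH = 14 - pH
pOH = 14 - 3.24
pOH = 10.76

10.76


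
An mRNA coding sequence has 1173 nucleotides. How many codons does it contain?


codons = nucleotides / 3
codons = 1173 / 3 = 391

391


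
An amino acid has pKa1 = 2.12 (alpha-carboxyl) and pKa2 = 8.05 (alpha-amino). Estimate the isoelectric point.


pI = (pKa1 + pKa2) / 2
pI = (2.12 + 8.05) / 2
pI = 5.085

5.085


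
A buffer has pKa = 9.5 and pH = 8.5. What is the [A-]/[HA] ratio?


[A-]/[HA] = 10^(pH - pKa)
= 10^(8.5 - 9.5)
= 0.1

0.1


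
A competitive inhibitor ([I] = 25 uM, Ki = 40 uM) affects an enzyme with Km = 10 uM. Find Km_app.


Km_app = Km * (1 + [I]/Ki)
Km_app = 10 * (1 + 25/40)
Km_app = 16.25 uM

16.25 uM


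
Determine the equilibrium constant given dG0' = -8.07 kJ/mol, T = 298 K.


Keq = exp(-dG0 * 1000 / (R * T))
Keq = exp(-(-8.07) * 1000 / (8.314 * 298))
Keq = 25.9773

25.9773


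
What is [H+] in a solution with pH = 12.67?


[H+] = 10^(-pH)
[H+] = 10^(-12.67)
[H+] = 2.138e-13 M

2.138e-13 M


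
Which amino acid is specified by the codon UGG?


Standard genetic code lookup.
Codon UGG -> Trp

Trp


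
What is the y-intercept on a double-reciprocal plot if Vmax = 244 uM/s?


y-intercept = 1/Vmax
= 1/244
= 0.0041 s/uM

0.0041 s/uM


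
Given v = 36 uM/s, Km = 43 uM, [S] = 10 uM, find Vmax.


Vmax = v * (Km + [S]) / [S]
Vmax = 36 * (43 + 10) / 10
Vmax = 190.8 uM/s

190.8 uM/s


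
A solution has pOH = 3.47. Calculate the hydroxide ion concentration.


[OH-] = 10^(-pOH)
[OH-] = 10^(-3.47)
[OH-] = 3.388e-04 M

3.388e-04 M


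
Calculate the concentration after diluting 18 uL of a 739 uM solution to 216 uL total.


C2 = C1 * V1 / V2
C2 = 739 * 18 / 216
C2 = 61.5833 uM

61.5833 uM


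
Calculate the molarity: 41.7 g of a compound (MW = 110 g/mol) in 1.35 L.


C = (mass / MW) / volume
C = (41.7 / 110) / 1.35
C = 0.2808 M

0.2808 M


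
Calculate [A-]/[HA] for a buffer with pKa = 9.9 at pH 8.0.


[A-]/[HA] = 10^(pH - pKa)
= 10^(8.0 - 9.9)
= 0.0126

0.0126


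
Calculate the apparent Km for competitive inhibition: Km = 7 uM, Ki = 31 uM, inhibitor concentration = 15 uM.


Km_app = Km * (1 + [I]/Ki)
Km_app = 7 * (1 + 15/31)
Km_app = 10.3871 uM

10.3871 uM


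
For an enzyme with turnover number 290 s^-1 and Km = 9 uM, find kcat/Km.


Catalytic efficiency = kcat / Km
= 290 / 9
= 32.2222 uM^-1*s^-1

32.2222 uM^-1*s^-1


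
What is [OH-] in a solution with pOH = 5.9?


[OH-] = 10^(-pOH)
[OH-] = 10^(-5.9)
[OH-] = 1.259e-06 M

1.259e-06 M


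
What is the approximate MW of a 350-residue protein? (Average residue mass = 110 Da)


MW = n_residues * 110 Da
MW = 350 * 110
MW = 38500 Da

38500 Da


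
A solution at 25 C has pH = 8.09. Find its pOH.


pOH = 14 - pH
pOH = 14 - 8.09
pOH = 5.91

5.91


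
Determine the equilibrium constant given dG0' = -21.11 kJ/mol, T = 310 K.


Keq = exp(-dG0 * 1000 / (R * T))
Keq = exp(-(-21.11) * 1000 / (8.314 * 310))
Keq = 3606.9403

3606.9403


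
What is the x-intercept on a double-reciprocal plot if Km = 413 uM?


x-intercept = -1/Km
= -1/413
= -0.0024 1/uM

-0.0024 1/uM


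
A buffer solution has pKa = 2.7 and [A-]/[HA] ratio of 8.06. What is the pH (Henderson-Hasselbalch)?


pH = pKa + log10([A-]/[HA])
pH = 2.7 + log10(8.06)
pH = 3.6063

3.6063


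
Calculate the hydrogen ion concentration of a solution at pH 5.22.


[H+] = 10^(-pH)
[H+] = 10^(-5.22)
[H+] = 6.026e-06 M

6.026e-06 M


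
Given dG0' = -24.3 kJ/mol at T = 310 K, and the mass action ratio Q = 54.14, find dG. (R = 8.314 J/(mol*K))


dG = dG0' + RT * ln(Q) / 1000
dG = -24.3 + 8.314 * 310 * ln(54.14) / 1000
dG = -14.0124 kJ/mol

-14.0124 kJ/mol


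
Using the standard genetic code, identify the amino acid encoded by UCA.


Standard genetic code lookup.
Codon UCA -> Ser

Ser


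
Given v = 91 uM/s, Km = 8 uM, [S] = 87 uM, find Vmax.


Vmax = v * (Km + [S]) / [S]
Vmax = 91 * (8 + 87) / 87
Vmax = 99.3678 uM/s

99.3678 uM/s


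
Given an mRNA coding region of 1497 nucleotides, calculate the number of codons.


codons = nucleotides / 3
codons = 1497 / 3 = 499

499


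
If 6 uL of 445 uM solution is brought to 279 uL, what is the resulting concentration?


C2 = C1 * V1 / V2
C2 = 445 * 6 / 279
C2 = 9.5699 uM

9.5699 uM


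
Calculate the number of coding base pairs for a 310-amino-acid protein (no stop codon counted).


Each amino acid = 1 codon = 3 bp
bp = 310 * 3 = 930 bp

930 bp


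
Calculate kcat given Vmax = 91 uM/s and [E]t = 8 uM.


kcat = Vmax / [E]t
kcat = 91 / 8
kcat = 11.375 s^-1

11.375 s^-1


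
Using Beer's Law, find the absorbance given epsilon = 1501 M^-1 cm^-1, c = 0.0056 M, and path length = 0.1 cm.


A = epsilon * c * l
A = 1501 * 0.0056 * 0.1
A = 0.8406

0.8406


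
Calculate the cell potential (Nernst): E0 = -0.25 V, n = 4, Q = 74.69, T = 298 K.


E = E0 - (RT/nF) * ln(Q)
E = -0.25 - (8.314 * 298 / (4 * 96485)) * ln(74.69)
E = -0.2777 V

-0.2777 V


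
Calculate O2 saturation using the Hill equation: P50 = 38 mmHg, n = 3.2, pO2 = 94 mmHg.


Y = pO2^n / (P50^n + pO2^n)
Y = 94^3.2 / (38^3.2 + 94^3.2)
Y = 94.78%

94.78%


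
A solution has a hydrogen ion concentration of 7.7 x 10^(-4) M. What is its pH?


pH = -log10([H+])
pH = -log10(7.7 x 10^(-4))
pH = 3.1135

3.1135


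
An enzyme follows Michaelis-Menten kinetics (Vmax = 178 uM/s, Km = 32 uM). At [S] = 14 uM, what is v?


v = Vmax * [S] / (Km + [S])
v = 178 * 14 / (32 + 14)
v = 54.1739 uM/s

54.1739 uM/s


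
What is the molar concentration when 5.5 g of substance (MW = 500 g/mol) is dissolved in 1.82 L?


C = (mass / MW) / volume
C = (5.5 / 500) / 1.82
C = 0.006 M

0.006 M


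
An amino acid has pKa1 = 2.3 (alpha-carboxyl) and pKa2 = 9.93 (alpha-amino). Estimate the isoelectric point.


pI = (pKa1 + pKa2) / 2
pI = (2.3 + 9.93) / 2
pI = 6.115

6.115


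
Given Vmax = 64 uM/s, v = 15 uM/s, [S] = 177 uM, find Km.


Km = [S] * (Vmax - v) / v
Km = 177 * (64 - 15) / 15
Km = 578.2 uM

578.2 uM


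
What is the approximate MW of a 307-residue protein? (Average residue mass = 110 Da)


MW = n_residues * 110 Da
MW = 307 * 110
MW = 33770 Da

33770 Da


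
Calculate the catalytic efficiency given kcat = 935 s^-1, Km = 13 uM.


Catalytic efficiency = kcat / Km
= 935 / 13
= 71.9231 uM^-1*s^-1

71.9231 uM^-1*s^-1


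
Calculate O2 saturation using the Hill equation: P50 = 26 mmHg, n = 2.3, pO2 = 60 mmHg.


Y = pO2^n / (P50^n + pO2^n)
Y = 60^2.3 / (26^2.3 + 60^2.3)
Y = 87.25%

87.25%


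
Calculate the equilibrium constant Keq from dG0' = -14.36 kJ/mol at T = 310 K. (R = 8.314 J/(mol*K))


Keq = exp(-dG0 * 1000 / (R * T))
Keq = exp(-(-14.36) * 1000 / (8.314 * 310))
Keq = 262.8638

262.8638


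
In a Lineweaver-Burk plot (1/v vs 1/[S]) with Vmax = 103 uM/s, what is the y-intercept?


y-intercept = 1/Vmax
= 1/103
= 0.0097 s/uM

0.0097 s/uM


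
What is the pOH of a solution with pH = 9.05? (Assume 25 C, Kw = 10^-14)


pOH = 14 - pH
pOH = 14 - 9.05
pOH = 4.95

4.95


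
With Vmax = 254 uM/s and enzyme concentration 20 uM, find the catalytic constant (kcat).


kcat = Vmax / [E]t
kcat = 254 / 20
kcat = 12.7 s^-1

12.7 s^-1


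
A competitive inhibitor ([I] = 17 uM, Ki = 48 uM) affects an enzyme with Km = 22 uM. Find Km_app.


Km_app = Km * (1 + [I]/Ki)
Km_app = 22 * (1 + 17/48)
Km_app = 29.7917 uM

29.7917 uM


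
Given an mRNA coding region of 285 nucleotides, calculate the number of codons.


codons = nucleotides / 3
codons = 285 / 3 = 95

95


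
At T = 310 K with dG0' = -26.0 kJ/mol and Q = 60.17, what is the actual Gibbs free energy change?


dG = dG0' + RT * ln(Q) / 1000
dG = -26.0 + 8.314 * 310 * ln(60.17) / 1000
dG = -15.4402 kJ/mol

-15.4402 kJ/mol


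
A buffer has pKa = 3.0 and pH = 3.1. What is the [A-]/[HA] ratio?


[A-]/[HA] = 10^(pH - pKa)
= 10^(3.1 - 3.0)
= 1.2589

1.2589


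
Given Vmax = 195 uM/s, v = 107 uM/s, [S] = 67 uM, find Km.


Km = [S] * (Vmax - v) / v
Km = 67 * (195 - 107) / 107
Km = 55.1028 uM

55.1028 uM


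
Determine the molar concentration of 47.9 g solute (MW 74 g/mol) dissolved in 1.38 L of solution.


C = (mass / MW) / volume
C = (47.9 / 74) / 1.38
C = 0.4691 M

0.4691 M


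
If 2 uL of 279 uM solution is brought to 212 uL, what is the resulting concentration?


C2 = C1 * V1 / V2
C2 = 279 * 2 / 212
C2 = 2.6321 uM

2.6321 uM


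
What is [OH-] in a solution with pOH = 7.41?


[OH-] = 10^(-pOH)
[OH-] = 10^(-7.41)
[OH-] = 3.890e-08 M

3.890e-08 M


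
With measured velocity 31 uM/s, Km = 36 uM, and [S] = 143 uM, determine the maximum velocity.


Vmax = v * (Km + [S]) / [S]
Vmax = 31 * (36 + 143) / 143
Vmax = 38.8042 uM/s

38.8042 uM/s


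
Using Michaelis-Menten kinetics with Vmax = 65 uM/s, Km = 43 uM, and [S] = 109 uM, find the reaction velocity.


v = Vmax * [S] / (Km + [S])
v = 65 * 109 / (43 + 109)
v = 46.6118 uM/s

46.6118 uM/s


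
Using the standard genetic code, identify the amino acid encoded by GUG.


Standard genetic code lookup.
Codon GUG -> Val

Val


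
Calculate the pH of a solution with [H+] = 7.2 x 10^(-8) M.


pH = -log10([H+])
pH = -log10(7.2 x 10^(-8))
pH = 7.1427

7.1427


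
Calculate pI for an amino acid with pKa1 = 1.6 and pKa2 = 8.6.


pI = (pKa1 + pKa2) / 2
pI = (1.6 + 8.6) / 2
pI = 5.1

5.1


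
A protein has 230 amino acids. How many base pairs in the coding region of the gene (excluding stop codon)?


Each amino acid = 1 codon = 3 bp
bp = 230 * 3 = 690 bp

690 bp


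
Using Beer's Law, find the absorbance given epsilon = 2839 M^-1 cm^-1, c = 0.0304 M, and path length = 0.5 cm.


A = epsilon * c * l
A = 2839 * 0.0304 * 0.5
A = 43.1528

43.1528


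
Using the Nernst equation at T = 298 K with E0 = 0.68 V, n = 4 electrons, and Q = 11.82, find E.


E = E0 - (RT/nF) * ln(Q)
E = 0.68 - (8.314 * 298 / (4 * 96485)) * ln(11.82)
E = 0.6641 V

0.6641 V


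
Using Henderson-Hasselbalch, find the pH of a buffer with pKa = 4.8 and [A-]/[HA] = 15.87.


pH = pKa + log10([A-]/[HA])
pH = 4.8 + log10(15.87)
pH = 6.0006

6.0006


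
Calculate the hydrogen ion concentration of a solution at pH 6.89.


[H+] = 10^(-pH)
[H+] = 10^(-6.89)
[H+] = 1.288e-07 M

1.288e-07 M


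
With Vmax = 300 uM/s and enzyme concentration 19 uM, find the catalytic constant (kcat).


kcat = Vmax / [E]t
kcat = 300 / 19
kcat = 15.7895 s^-1

15.7895 s^-1


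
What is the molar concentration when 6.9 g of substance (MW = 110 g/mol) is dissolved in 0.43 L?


C = (mass / MW) / volume
C = (6.9 / 110) / 0.43
C = 0.1459 M

0.1459 M


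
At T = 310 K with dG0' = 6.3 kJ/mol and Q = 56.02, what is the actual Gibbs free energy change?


dG = dG0' + RT * ln(Q) / 1000
dG = 6.3 + 8.314 * 310 * ln(56.02) / 1000
dG = 16.6756 kJ/mol

16.6756 kJ/mol


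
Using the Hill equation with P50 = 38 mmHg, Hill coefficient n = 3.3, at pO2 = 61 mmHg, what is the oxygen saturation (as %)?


Y = pO2^n / (P50^n + pO2^n)
Y = 61^3.3 / (38^3.3 + 61^3.3)
Y = 82.66%

82.66%


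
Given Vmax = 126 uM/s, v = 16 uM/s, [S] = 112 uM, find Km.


Km = [S] * (Vmax - v) / v
Km = 112 * (126 - 16) / 16
Km = 770.0 uM

770.0 uM


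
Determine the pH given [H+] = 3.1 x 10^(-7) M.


pH = -log10([H+])
pH = -log10(3.1 x 10^(-7))
pH = 6.5086

6.5086


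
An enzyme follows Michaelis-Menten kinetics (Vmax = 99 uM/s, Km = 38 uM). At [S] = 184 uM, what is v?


v = Vmax * [S] / (Km + [S])
v = 99 * 184 / (38 + 184)
v = 82.0541 uM/s

82.0541 uM/s


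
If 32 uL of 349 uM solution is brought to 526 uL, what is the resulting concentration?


C2 = C1 * V1 / V2
C2 = 349 * 32 / 526
C2 = 21.2319 uM

21.2319 uM


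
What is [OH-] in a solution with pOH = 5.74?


[OH-] = 10^(-pOH)
[OH-] = 10^(-5.74)
[OH-] = 1.820e-06 M

1.820e-06 M


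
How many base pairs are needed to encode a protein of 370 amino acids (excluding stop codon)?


Each amino acid = 1 codon = 3 bp
bp = 370 * 3 = 1110 bp

1110 bp


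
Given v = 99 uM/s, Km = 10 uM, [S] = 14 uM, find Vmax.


Vmax = v * (Km + [S]) / [S]
Vmax = 99 * (10 + 14) / 14
Vmax = 169.7143 uM/s

169.7143 uM/s


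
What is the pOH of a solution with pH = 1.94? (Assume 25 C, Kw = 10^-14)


pOH = 14 - pH
pOH = 14 - 1.94
pOH = 12.06

12.06


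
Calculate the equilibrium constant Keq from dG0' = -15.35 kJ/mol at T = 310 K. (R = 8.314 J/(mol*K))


Keq = exp(-dG0 * 1000 / (R * T))
Keq = exp(-(-15.35) * 1000 / (8.314 * 310))
Keq = 385.9674

385.9674


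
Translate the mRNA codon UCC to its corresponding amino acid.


Standard genetic code lookup.
Codon UCC -> Ser

Ser


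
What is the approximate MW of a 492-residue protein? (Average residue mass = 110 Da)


MW = n_residues * 110 Da
MW = 492 * 110
MW = 54120 Da

54120 Da


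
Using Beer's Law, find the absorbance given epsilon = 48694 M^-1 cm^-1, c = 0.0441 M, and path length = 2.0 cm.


A = epsilon * c * l
A = 48694 * 0.0441 * 2.0
A = 4294.8108

4294.8108


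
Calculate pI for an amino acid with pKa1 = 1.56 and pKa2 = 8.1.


pI = (pKa1 + pKa2) / 2
pI = (1.56 + 8.1) / 2
pI = 4.83

4.83


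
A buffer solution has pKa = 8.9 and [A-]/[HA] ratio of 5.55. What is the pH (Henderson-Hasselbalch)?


pH = pKa + log10([A-]/[HA])
pH = 8.9 + log10(5.55)
pH = 9.6443

9.6443


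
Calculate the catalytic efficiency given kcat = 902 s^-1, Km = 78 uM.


Catalytic efficiency = kcat / Km
= 902 / 78
= 11.5641 uM^-1*s^-1

11.5641 uM^-1*s^-1


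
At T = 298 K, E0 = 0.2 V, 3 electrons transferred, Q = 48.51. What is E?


E = E0 - (RT/nF) * ln(Q)
E = 0.2 - (8.314 * 298 / (3 * 96485)) * ln(48.51)
E = 0.1668 V

0.1668 V


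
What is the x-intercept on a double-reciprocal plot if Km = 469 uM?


x-intercept = -1/Km
= -1/469
= -0.0021 1/uM

-0.0021 1/uM


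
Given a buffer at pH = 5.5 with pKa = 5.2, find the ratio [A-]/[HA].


[A-]/[HA] = 10^(pH - pKa)
= 10^(5.5 - 5.2)
= 1.9953

1.9953


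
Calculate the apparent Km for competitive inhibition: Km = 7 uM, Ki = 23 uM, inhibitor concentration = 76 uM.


Km_app = Km * (1 + [I]/Ki)
Km_app = 7 * (1 + 76/23)
Km_app = 30.1304 uM

30.1304 uM


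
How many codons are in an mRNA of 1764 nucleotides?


codons = nucleotides / 3
codons = 1764 / 3 = 588

588


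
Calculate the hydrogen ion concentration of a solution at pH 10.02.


[H+] = 10^(-pH)
[H+] = 10^(-10.02)
[H+] = 9.550e-11 M

9.550e-11 M


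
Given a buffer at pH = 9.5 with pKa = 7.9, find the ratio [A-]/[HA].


[A-]/[HA] = 10^(pH - pKa)
= 10^(9.5 - 7.9)
= 39.8107

39.8107


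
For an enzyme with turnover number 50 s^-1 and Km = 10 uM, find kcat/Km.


Catalytic efficiency = kcat / Km
= 50 / 10
= 5.0 uM^-1*s^-1

5.0 uM^-1*s^-1


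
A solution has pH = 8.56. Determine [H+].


[H+] = 10^(-pH)
[H+] = 10^(-8.56)
[H+] = 2.754e-09 M

2.754e-09 M


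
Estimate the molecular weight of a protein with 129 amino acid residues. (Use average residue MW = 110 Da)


MW = n_residues * 110 Da
MW = 129 * 110
MW = 14190 Da

14190 Da


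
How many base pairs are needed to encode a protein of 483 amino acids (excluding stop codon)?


Each amino acid = 1 codon = 3 bp
bp = 483 * 3 = 1449 bp

1449 bp


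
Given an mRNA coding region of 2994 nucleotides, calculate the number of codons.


codons = nucleotides / 3
codons = 2994 / 3 = 998

998


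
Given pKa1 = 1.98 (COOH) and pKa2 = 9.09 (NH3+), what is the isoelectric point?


pI = (pKa1 + pKa2) / 2
pI = (1.98 + 9.09) / 2
pI = 5.535

5.535


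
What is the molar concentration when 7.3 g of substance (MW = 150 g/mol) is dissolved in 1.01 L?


C = (mass / MW) / volume
C = (7.3 / 150) / 1.01
C = 0.0482 M

0.0482 M


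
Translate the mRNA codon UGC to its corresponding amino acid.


Standard genetic code lookup.
Codon UGC -> Cys

Cys


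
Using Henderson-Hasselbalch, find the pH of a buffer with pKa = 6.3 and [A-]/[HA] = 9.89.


pH = pKa + log10([A-]/[HA])
pH = 6.3 + log10(9.89)
pH = 7.2952

7.2952


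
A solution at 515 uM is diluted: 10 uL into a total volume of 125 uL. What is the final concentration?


C2 = C1 * V1 / V2
C2 = 515 * 10 / 125
C2 = 41.2 uM

41.2 uM


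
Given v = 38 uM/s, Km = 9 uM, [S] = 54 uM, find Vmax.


Vmax = v * (Km + [S]) / [S]
Vmax = 38 * (9 + 54) / 54
Vmax = 44.3333 uM/s

44.3333 uM/s


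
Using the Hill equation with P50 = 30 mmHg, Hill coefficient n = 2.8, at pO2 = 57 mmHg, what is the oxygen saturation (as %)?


Y = pO2^n / (P50^n + pO2^n)
Y = 57^2.8 / (30^2.8 + 57^2.8)
Y = 85.78%

85.78%


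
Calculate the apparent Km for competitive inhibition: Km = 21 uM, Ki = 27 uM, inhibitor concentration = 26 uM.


Km_app = Km * (1 + [I]/Ki)
Km_app = 21 * (1 + 26/27)
Km_app = 41.2222 uM

41.2222 uM


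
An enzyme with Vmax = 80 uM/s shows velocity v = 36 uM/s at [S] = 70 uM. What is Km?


Km = [S] * (Vmax - v) / v
Km = 70 * (80 - 36) / 36
Km = 85.5556 uM

85.5556 uM


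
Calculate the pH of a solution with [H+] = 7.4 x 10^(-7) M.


pH = -log10([H+])
pH = -log10(7.4 x 10^(-7))
pH = 6.1308

6.1308


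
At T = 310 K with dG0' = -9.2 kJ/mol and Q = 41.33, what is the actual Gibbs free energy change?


dG = dG0' + RT * ln(Q) / 1000
dG = -9.2 + 8.314 * 310 * ln(41.33) / 1000
dG = 0.3918 kJ/mol

0.3918 kJ/mol


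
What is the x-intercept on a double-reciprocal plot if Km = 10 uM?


x-intercept = -1/Km
= -1/10
= -0.1 1/uM

-0.1 1/uM


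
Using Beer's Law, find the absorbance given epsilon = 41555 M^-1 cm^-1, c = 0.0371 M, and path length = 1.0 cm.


A = epsilon * c * l
A = 41555 * 0.0371 * 1.0
A = 1541.6905

1541.6905


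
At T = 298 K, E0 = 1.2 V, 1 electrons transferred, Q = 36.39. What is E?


E = E0 - (RT/nF) * ln(Q)
E = 1.2 - (8.314 * 298 / (1 * 96485)) * ln(36.39)
E = 1.1077 V

1.1077 V


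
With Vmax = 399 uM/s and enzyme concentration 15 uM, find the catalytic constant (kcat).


kcat = Vmax / [E]t
kcat = 399 / 15
kcat = 26.6 s^-1

26.6 s^-1


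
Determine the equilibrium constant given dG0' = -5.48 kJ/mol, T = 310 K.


Keq = exp(-dG0 * 1000 / (R * T))
Keq = exp(-(-5.48) * 1000 / (8.314 * 310))
Keq = 8.3831

8.3831


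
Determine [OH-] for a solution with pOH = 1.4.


[OH-] = 10^(-pOH)
[OH-] = 10^(-1.4)
[OH-] = 0.0398 M

0.0398 M


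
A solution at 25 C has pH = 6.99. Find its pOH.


pOH = 14 - pH
pOH = 14 - 6.99
pOH = 7.01

7.01


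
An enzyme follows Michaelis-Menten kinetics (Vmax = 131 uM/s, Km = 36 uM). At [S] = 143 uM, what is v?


v = Vmax * [S] / (Km + [S])
v = 131 * 143 / (36 + 143)
v = 104.6536 uM/s

104.6536 uM/s


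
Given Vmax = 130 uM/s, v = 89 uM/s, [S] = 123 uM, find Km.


Km = [S] * (Vmax - v) / v
Km = 123 * (130 - 89) / 89
Km = 56.6629 uM

56.6629 uM


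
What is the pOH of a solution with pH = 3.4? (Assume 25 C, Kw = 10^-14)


pOH = 14 - pH
pOH = 14 - 3.4
pOH = 10.6

10.6


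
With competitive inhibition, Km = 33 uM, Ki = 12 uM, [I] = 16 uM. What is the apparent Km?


Km_app = Km * (1 + [I]/Ki)
Km_app = 33 * (1 + 16/12)
Km_app = 77.0 uM

77.0 uM


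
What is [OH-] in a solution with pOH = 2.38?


[OH-] = 10^(-pOH)
[OH-] = 10^(-2.38)
[OH-] = 0.0042 M

0.0042 M


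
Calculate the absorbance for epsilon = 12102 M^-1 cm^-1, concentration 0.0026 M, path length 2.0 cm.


A = epsilon * c * l
A = 12102 * 0.0026 * 2.0
A = 62.9304

62.9304


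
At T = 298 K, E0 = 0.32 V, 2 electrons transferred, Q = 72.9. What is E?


E = E0 - (RT/nF) * ln(Q)
E = 0.32 - (8.314 * 298 / (2 * 96485)) * ln(72.9)
E = 0.2649 V

0.2649 V


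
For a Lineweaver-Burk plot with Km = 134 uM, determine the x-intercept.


x-intercept = -1/Km
= -1/134
= -0.0075 1/uM

-0.0075 1/uM


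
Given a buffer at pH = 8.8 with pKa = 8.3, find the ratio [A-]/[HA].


[A-]/[HA] = 10^(pH - pKa)
= 10^(8.8 - 8.3)
= 3.1623

3.1623


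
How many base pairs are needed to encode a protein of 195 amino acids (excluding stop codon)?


Each amino acid = 1 codon = 3 bp
bp = 195 * 3 = 585 bp

585 bp


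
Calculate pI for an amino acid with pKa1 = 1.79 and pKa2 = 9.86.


pI = (pKa1 + pKa2) / 2
pI = (1.79 + 9.86) / 2
pI = 5.825

5.825


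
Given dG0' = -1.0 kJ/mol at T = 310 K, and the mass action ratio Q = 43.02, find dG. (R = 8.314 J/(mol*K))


dG = dG0' + RT * ln(Q) / 1000
dG = -1.0 + 8.314 * 310 * ln(43.02) / 1000
dG = 8.6951 kJ/mol

8.6951 kJ/mol


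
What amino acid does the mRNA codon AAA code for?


Standard genetic code lookup.
Codon AAA -> Lys

Lys


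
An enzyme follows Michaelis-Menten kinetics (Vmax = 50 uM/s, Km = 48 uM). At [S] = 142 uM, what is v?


v = Vmax * [S] / (Km + [S])
v = 50 * 142 / (48 + 142)
v = 37.3684 uM/s

37.3684 uM/s


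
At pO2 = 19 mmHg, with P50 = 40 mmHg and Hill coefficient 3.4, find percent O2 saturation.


Y = pO2^n / (P50^n + pO2^n)
Y = 19^3.4 / (40^3.4 + 19^3.4)
Y = 7.37%

7.37%


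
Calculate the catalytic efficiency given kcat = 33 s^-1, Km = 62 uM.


Catalytic efficiency = kcat / Km
= 33 / 62
= 0.5323 uM^-1*s^-1

0.5323 uM^-1*s^-1


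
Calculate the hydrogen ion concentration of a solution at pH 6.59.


[H+] = 10^(-pH)
[H+] = 10^(-6.59)
[H+] = 2.570e-07 M

2.570e-07 M


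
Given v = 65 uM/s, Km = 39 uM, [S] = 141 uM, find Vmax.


Vmax = v * (Km + [S]) / [S]
Vmax = 65 * (39 + 141) / 141
Vmax = 82.9787 uM/s

82.9787 uM/s


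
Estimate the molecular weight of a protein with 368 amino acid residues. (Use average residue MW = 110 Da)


MW = n_residues * 110 Da
MW = 368 * 110
MW = 40480 Da

40480 Da


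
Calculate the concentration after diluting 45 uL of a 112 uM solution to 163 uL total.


C2 = C1 * V1 / V2
C2 = 112 * 45 / 163
C2 = 30.9202 uM

30.9202 uM


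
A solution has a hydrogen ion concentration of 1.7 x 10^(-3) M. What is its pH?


pH = -log10([H+])
pH = -log10(1.7 x 10^(-3))
pH = 2.7696

2.7696


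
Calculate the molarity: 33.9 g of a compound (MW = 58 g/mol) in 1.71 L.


C = (mass / MW) / volume
C = (33.9 / 58) / 1.71
C = 0.3418 M

0.3418 M


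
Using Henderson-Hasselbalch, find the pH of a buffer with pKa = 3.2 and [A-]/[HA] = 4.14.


pH = pKa + log10([A-]/[HA])
pH = 3.2 + log10(4.14)
pH = 3.817

3.817


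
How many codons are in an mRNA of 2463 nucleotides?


codons = nucleotides / 3
codons = 2463 / 3 = 821

821


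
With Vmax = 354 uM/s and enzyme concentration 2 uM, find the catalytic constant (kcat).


kcat = Vmax / [E]t
kcat = 354 / 2
kcat = 177.0 s^-1

177.0 s^-1


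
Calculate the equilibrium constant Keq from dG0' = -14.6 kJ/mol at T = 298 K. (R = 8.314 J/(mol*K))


Keq = exp(-dG0 * 1000 / (R * T))
Keq = exp(-(-14.6) * 1000 / (8.314 * 298))
Keq = 362.4426

362.4426


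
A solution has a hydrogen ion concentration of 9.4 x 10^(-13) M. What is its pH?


pH = -log10([H+])
pH = -log10(9.4 x 10^(-13))
pH = 12.0269

12.0269


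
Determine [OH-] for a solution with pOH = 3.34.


[OH-] = 10^(-pOH)
[OH-] = 10^(-3.34)
[OH-] = 4.571e-04 M

4.571e-04 M


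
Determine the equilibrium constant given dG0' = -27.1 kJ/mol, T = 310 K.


Keq = exp(-dG0 * 1000 / (R * T))
Keq = exp(-(-27.1) * 1000 / (8.314 * 310))
Keq = 36853.8999

36853.8999


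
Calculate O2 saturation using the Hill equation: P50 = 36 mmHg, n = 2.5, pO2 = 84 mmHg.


Y = pO2^n / (P50^n + pO2^n)
Y = 84^2.5 / (36^2.5 + 84^2.5)
Y = 89.27%

89.27%


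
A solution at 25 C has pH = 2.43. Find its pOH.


pOH = 14 - pH
pOH = 14 - 2.43
pOH = 11.57

11.57


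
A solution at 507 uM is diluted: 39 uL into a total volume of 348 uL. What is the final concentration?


C2 = C1 * V1 / V2
C2 = 507 * 39 / 348
C2 = 56.819 uM

56.819 uM


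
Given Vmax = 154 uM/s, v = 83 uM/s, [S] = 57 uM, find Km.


Km = [S] * (Vmax - v) / v
Km = 57 * (154 - 83) / 83
Km = 48.759 uM

48.759 uM


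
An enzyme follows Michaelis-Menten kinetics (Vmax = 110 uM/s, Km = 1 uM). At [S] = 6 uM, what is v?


v = Vmax * [S] / (Km + [S])
v = 110 * 6 / (1 + 6)
v = 94.2857 uM/s

94.2857 uM/s


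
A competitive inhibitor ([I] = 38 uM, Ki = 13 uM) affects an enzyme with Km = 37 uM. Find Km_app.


Km_app = Km * (1 + [I]/Ki)
Km_app = 37 * (1 + 38/13)
Km_app = 145.1538 uM

145.1538 uM


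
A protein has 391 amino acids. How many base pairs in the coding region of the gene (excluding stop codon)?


Each amino acid = 1 codon = 3 bp
bp = 391 * 3 = 1173 bp

1173 bp


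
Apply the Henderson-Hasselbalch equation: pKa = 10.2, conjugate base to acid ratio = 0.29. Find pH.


pH = pKa + log10([A-]/[HA])
pH = 10.2 + log10(0.29)
pH = 9.6624

9.6624


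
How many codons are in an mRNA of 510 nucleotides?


codons = nucleotides / 3
codons = 510 / 3 = 170

170


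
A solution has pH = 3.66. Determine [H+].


[H+] = 10^(-pH)
[H+] = 10^(-3.66)
[H+] = 2.188e-04 M

2.188e-04 M


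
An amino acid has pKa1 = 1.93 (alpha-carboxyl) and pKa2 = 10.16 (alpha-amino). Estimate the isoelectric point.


pI = (pKa1 + pKa2) / 2
pI = (1.93 + 10.16) / 2
pI = 6.045

6.045


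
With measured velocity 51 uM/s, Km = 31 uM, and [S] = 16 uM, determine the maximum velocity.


Vmax = v * (Km + [S]) / [S]
Vmax = 51 * (31 + 16) / 16
Vmax = 149.8125 uM/s

149.8125 uM/s


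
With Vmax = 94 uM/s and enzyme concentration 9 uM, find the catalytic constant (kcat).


kcat = Vmax / [E]t
kcat = 94 / 9
kcat = 10.4444 s^-1

10.4444 s^-1


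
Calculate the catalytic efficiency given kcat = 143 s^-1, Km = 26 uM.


Catalytic efficiency = kcat / Km
= 143 / 26
= 5.5 uM^-1*s^-1

5.5 uM^-1*s^-1


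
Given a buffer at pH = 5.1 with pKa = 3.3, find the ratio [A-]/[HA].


[A-]/[HA] = 10^(pH - pKa)
= 10^(5.1 - 3.3)
= 63.0957

63.0957


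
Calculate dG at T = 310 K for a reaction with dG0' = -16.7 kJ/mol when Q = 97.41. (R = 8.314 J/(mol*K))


dG = dG0' + RT * ln(Q) / 1000
dG = -16.7 + 8.314 * 310 * ln(97.41) / 1000
dG = -4.8985 kJ/mol

-4.8985 kJ/mol


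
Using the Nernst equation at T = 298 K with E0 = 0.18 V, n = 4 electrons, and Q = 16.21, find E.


E = E0 - (RT/nF) * ln(Q)
E = 0.18 - (8.314 * 298 / (4 * 96485)) * ln(16.21)
E = 0.1621 V

0.1621 V


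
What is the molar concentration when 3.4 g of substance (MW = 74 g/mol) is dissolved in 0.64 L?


C = (mass / MW) / volume
C = (3.4 / 74) / 0.64
C = 0.0718 M

0.0718 M


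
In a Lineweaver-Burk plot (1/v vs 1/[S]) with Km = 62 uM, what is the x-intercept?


x-intercept = -1/Km
= -1/62
= -0.0161 1/uM

-0.0161 1/uM


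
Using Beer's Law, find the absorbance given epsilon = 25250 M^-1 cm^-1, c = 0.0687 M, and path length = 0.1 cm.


A = epsilon * c * l
A = 25250 * 0.0687 * 0.1
A = 173.4675

173.4675


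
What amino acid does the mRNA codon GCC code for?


Standard genetic code lookup.
Codon GCC -> Ala

Ala


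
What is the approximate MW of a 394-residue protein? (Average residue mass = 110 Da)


MW = n_residues * 110 Da
MW = 394 * 110
MW = 43340 Da

43340 Da


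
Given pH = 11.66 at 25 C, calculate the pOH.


pOH = 14 - pH
pOH = 14 - 11.66
pOH = 2.34

2.34


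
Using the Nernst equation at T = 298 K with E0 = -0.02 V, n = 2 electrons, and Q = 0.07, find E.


E = E0 - (RT/nF) * ln(Q)
E = -0.02 - (8.314 * 298 / (2 * 96485)) * ln(0.07)
E = 0.0141 V

0.0141 V


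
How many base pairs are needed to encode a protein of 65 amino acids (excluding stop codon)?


Each amino acid = 1 codon = 3 bp
bp = 65 * 3 = 195 bp

195 bp


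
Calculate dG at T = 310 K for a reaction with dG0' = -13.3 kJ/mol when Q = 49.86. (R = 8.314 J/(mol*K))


dG = dG0' + RT * ln(Q) / 1000
dG = -13.3 + 8.314 * 310 * ln(49.86) / 1000
dG = -3.2246 kJ/mol

-3.2246 kJ/mol


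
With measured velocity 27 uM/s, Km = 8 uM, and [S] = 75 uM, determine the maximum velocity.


Vmax = v * (Km + [S]) / [S]
Vmax = 27 * (8 + 75) / 75
Vmax = 29.88 uM/s

29.88 uM/s


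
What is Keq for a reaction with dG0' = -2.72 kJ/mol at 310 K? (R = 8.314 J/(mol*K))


Keq = exp(-dG0 * 1000 / (R * T))
Keq = exp(-(-2.72) * 1000 / (8.314 * 310))
Keq = 2.873

2.873


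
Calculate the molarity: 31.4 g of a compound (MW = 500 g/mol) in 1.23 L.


C = (mass / MW) / volume
C = (31.4 / 500) / 1.23
C = 0.0511 M

0.0511 M


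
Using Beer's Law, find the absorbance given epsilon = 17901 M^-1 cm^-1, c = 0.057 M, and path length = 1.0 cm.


A = epsilon * c * l
A = 17901 * 0.057 * 1.0
A = 1020.357

1020.357


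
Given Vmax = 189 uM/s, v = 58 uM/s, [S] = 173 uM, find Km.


Km = [S] * (Vmax - v) / v
Km = 173 * (189 - 58) / 58
Km = 390.7414 uM

390.7414 uM


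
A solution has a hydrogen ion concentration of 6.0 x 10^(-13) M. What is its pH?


pH = -log10([H+])
pH = -log10(6.0 x 10^(-13))
pH = 12.2218

12.2218


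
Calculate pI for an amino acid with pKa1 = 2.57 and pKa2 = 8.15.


pI = (pKa1 + pKa2) / 2
pI = (2.57 + 8.15) / 2
pI = 5.36

5.36


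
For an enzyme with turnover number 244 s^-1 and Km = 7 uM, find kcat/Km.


Catalytic efficiency = kcat / Km
= 244 / 7
= 34.8571 uM^-1*s^-1

34.8571 uM^-1*s^-1


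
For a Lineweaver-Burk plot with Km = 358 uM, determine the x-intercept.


x-intercept = -1/Km
= -1/358
= -0.0028 1/uM

-0.0028 1/uM


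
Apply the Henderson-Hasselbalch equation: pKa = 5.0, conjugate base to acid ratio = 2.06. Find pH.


pH = pKa + log10([A-]/[HA])
pH = 5.0 + log10(2.06)
pH = 5.3139

5.3139


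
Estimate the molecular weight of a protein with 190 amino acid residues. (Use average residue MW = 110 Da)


MW = n_residues * 110 Da
MW = 190 * 110
MW = 20900 Da

20900 Da


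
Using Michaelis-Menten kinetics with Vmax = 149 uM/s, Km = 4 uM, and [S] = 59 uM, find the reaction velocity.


v = Vmax * [S] / (Km + [S])
v = 149 * 59 / (4 + 59)
v = 139.5397 uM/s

139.5397 uM/s


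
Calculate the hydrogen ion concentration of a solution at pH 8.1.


[H+] = 10^(-pH)
[H+] = 10^(-8.1)
[H+] = 7.943e-09 M

7.943e-09 M


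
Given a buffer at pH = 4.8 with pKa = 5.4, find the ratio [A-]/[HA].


[A-]/[HA] = 10^(pH - pKa)
= 10^(4.8 - 5.4)
= 0.2512

0.2512


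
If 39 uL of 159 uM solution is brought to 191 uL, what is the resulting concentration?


C2 = C1 * V1 / V2
C2 = 159 * 39 / 191
C2 = 32.466 uM

32.466 uM


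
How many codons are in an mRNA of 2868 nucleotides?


codons = nucleotides / 3
codons = 2868 / 3 = 956

956


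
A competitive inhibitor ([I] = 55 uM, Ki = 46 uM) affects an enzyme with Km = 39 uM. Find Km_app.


Km_app = Km * (1 + [I]/Ki)
Km_app = 39 * (1 + 55/46)
Km_app = 85.6304 uM

85.6304 uM


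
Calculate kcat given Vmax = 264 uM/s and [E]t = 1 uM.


kcat = Vmax / [E]t
kcat = 264 / 1
kcat = 264.0 s^-1

264.0 s^-1


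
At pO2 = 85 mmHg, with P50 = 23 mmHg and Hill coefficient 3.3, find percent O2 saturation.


Y = pO2^n / (P50^n + pO2^n)
Y = 85^3.3 / (23^3.3 + 85^3.3)
Y = 98.68%

98.68%


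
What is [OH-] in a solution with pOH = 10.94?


[OH-] = 10^(-pOH)
[OH-] = 10^(-10.94)
[OH-] = 1.148e-11 M

1.148e-11 M


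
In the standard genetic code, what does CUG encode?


Standard genetic code lookup.
Codon CUG -> Leu

Leu


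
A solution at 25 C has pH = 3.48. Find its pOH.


pOH = 14 - pH
pOH = 14 - 3.48
pOH = 10.52

10.52


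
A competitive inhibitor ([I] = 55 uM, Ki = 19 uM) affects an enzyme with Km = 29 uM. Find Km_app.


Km_app = Km * (1 + [I]/Ki)
Km_app = 29 * (1 + 55/19)
Km_app = 112.9474 uM

112.9474 uM


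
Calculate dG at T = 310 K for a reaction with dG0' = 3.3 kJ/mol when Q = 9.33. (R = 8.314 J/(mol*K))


dG = dG0' + RT * ln(Q) / 1000
dG = 3.3 + 8.314 * 310 * ln(9.33) / 1000
dG = 9.0558 kJ/mol

9.0558 kJ/mol


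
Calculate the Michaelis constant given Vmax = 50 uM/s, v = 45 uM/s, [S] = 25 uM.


Km = [S] * (Vmax - v) / v
Km = 25 * (50 - 45) / 45
Km = 2.7778 uM

2.7778 uM


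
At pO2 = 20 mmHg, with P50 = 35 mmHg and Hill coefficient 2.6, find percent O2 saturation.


Y = pO2^n / (P50^n + pO2^n)
Y = 20^2.6 / (35^2.6 + 20^2.6)
Y = 18.92%

18.92%


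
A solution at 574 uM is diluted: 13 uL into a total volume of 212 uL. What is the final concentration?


C2 = C1 * V1 / V2
C2 = 574 * 13 / 212
C2 = 35.1981 uM

35.1981 uM


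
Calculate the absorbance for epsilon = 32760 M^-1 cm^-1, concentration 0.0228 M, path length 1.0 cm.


A = epsilon * c * l
A = 32760 * 0.0228 * 1.0
A = 746.928

746.928


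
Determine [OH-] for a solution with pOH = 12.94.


[OH-] = 10^(-pOH)
[OH-] = 10^(-12.94)
[OH-] = 1.148e-13 M

1.148e-13 M


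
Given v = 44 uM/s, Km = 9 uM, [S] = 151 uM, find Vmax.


Vmax = v * (Km + [S]) / [S]
Vmax = 44 * (9 + 151) / 151
Vmax = 46.6225 uM/s

46.6225 uM/s


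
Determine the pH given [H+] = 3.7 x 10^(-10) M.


pH = -log10([H+])
pH = -log10(3.7 x 10^(-10))
pH = 9.4318

9.4318


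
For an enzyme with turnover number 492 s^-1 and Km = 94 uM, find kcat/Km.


Catalytic efficiency = kcat / Km
= 492 / 94
= 5.234 uM^-1*s^-1

5.234 uM^-1*s^-1


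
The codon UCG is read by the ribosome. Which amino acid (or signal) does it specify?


Standard genetic code lookup.
Codon UCG -> Ser

Ser


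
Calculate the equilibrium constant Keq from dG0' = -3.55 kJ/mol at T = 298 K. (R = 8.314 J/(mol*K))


Keq = exp(-dG0 * 1000 / (R * T))
Keq = exp(-(-3.55) * 1000 / (8.314 * 298))
Keq = 4.1906

4.1906


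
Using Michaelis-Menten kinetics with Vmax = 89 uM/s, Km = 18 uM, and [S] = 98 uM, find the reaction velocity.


v = Vmax * [S] / (Km + [S])
v = 89 * 98 / (18 + 98)
v = 75.1897 uM/s

75.1897 uM/s


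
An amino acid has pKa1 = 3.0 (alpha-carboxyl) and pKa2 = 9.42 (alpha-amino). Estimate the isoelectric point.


pI = (pKa1 + pKa2) / 2
pI = (3.0 + 9.42) / 2
pI = 6.21

6.21


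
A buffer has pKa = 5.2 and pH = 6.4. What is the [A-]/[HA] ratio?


[A-]/[HA] = 10^(pH - pKa)
= 10^(6.4 - 5.2)
= 15.8489

15.8489


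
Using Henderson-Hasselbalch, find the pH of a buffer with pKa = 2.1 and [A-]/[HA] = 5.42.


pH = pKa + log10([A-]/[HA])
pH = 2.1 + log10(5.42)
pH = 2.834

2.834


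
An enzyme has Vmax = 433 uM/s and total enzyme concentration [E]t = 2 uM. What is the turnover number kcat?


kcat = Vmax / [E]t
kcat = 433 / 2
kcat = 216.5 s^-1

216.5 s^-1


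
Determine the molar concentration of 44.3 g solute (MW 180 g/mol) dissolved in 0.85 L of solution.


C = (mass / MW) / volume
C = (44.3 / 180) / 0.85
C = 0.2895 M

0.2895 M


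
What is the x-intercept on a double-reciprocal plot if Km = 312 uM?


x-intercept = -1/Km
= -1/312
= -0.0032 1/uM

-0.0032 1/uM


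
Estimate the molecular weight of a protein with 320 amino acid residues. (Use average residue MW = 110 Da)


MW = n_residues * 110 Da
MW = 320 * 110
MW = 35200 Da

35200 Da


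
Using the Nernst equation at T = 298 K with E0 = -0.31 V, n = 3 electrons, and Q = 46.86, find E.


E = E0 - (RT/nF) * ln(Q)
E = -0.31 - (8.314 * 298 / (3 * 96485)) * ln(46.86)
E = -0.3429 V

-0.3429 V


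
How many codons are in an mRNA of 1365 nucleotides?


codons = nucleotides / 3
codons = 1365 / 3 = 455

455


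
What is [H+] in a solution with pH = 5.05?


[H+] = 10^(-pH)
[H+] = 10^(-5.05)
[H+] = 8.913e-06 M

8.913e-06 M


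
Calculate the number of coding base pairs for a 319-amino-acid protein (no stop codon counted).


Each amino acid = 1 codon = 3 bp
bp = 319 * 3 = 957 bp

957 bp


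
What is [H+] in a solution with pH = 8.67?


[H+] = 10^(-pH)
[H+] = 10^(-8.67)
[H+] = 2.138e-09 M

2.138e-09 M


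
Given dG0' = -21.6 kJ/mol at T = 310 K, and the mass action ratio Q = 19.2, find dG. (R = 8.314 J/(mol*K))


dG = dG0' + RT * ln(Q) / 1000
dG = -21.6 + 8.314 * 310 * ln(19.2) / 1000
dG = -13.9842 kJ/mol

-13.9842 kJ/mol


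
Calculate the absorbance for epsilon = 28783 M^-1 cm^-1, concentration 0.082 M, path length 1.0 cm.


A = epsilon * c * l
A = 28783 * 0.082 * 1.0
A = 2360.206

2360.206


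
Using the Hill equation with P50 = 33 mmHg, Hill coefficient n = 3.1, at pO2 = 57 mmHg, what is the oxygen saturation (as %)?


Y = pO2^n / (P50^n + pO2^n)
Y = 57^3.1 / (33^3.1 + 57^3.1)
Y = 84.48%

84.48%


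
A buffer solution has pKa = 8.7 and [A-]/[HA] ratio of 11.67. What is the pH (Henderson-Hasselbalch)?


pH = pKa + log10([A-]/[HA])
pH = 8.7 + log10(11.67)
pH = 9.7671

9.7671


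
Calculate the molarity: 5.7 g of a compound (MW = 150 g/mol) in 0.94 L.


C = (mass / MW) / volume
C = (5.7 / 150) / 0.94
C = 0.0404 M

0.0404 M


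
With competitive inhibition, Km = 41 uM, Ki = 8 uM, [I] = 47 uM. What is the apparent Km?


Km_app = Km * (1 + [I]/Ki)
Km_app = 41 * (1 + 47/8)
Km_app = 281.875 uM

281.875 uM


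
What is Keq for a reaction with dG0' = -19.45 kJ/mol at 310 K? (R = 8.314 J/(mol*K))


Keq = exp(-dG0 * 1000 / (R * T))
Keq = exp(-(-19.45) * 1000 / (8.314 * 310))
Keq = 1894.178

1894.178


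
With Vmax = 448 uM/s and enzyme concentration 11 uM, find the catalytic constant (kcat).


kcat = Vmax / [E]t
kcat = 448 / 11
kcat = 40.7273 s^-1

40.7273 s^-1


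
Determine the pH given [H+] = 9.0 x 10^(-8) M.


pH = -log10([H+])
pH = -log10(9.0 x 10^(-8))
pH = 7.0458

7.0458


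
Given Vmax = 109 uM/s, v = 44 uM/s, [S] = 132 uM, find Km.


Km = [S] * (Vmax - v) / v
Km = 132 * (109 - 44) / 44
Km = 195.0 uM

195.0 uM


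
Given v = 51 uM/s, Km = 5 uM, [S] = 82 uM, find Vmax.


Vmax = v * (Km + [S]) / [S]
Vmax = 51 * (5 + 82) / 82
Vmax = 54.1098 uM/s

54.1098 uM/s


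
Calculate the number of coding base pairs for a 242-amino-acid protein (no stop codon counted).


Each amino acid = 1 codon = 3 bp
bp = 242 * 3 = 726 bp

726 bp


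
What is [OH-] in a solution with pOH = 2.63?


[OH-] = 10^(-pOH)
[OH-] = 10^(-2.63)
[OH-] = 0.0023 M

0.0023 M


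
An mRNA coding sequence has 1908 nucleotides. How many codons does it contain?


codons = nucleotides / 3
codons = 1908 / 3 = 636

636


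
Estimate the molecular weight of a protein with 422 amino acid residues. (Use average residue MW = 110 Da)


MW = n_residues * 110 Da
MW = 422 * 110
MW = 46420 Da

46420 Da


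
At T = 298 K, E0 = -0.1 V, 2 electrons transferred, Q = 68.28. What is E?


E = E0 - (RT/nF) * ln(Q)
E = -0.1 - (8.314 * 298 / (2 * 96485)) * ln(68.28)
E = -0.1542 V

-0.1542 V


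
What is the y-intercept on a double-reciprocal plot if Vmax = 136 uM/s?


y-intercept = 1/Vmax
= 1/136
= 0.0074 s/uM

0.0074 s/uM


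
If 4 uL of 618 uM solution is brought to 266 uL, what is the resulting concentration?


C2 = C1 * V1 / V2
C2 = 618 * 4 / 266
C2 = 9.2932 uM

9.2932 uM
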